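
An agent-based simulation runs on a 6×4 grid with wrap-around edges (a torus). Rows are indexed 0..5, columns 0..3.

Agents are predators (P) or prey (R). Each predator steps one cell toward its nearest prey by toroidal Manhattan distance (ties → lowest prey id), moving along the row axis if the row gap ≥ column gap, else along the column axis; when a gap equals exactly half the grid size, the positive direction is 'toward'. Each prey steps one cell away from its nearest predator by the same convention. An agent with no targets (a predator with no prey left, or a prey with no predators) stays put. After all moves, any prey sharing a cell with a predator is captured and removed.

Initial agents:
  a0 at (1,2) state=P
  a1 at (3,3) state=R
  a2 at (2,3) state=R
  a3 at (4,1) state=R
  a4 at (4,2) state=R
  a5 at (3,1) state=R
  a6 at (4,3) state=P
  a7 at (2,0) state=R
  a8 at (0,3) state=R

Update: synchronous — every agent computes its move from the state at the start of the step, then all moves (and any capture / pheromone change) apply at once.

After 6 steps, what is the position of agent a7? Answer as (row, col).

(2, 0)

t=1: a0@(2,2):P a1@(2,3):R a3@(4,0):R a4@(4,1):R a5@(4,1):R a6@(3,3):P a7@(2,3):R a8@(5,3):R
t=2: a0@(2,3):P a1@(2,0):R a3@(5,0):R a4@(5,1):R a5@(5,1):R a6@(2,3):P a7@(2,0):R a8@(0,3):R
t=3: a0@(2,0):P a1@(2,1):R a3@(4,0):R a4@(4,1):R a5@(4,1):R a6@(2,0):P a7@(2,1):R a8@(5,3):R
t=4: a0@(2,1):P a1@(2,2):R a3@(5,0):R a4@(5,1):R a5@(5,1):R a6@(2,1):P a7@(2,2):R a8@(4,3):R
t=5: a0@(2,2):P a1@(2,3):R a3@(4,0):R a4@(4,1):R a5@(4,1):R a6@(2,2):P a7@(2,3):R a8@(5,3):R
t=6: a0@(2,3):P a1@(2,0):R a3@(5,0):R a4@(5,1):R a5@(5,1):R a6@(2,3):P a7@(2,0):R a8@(4,3):R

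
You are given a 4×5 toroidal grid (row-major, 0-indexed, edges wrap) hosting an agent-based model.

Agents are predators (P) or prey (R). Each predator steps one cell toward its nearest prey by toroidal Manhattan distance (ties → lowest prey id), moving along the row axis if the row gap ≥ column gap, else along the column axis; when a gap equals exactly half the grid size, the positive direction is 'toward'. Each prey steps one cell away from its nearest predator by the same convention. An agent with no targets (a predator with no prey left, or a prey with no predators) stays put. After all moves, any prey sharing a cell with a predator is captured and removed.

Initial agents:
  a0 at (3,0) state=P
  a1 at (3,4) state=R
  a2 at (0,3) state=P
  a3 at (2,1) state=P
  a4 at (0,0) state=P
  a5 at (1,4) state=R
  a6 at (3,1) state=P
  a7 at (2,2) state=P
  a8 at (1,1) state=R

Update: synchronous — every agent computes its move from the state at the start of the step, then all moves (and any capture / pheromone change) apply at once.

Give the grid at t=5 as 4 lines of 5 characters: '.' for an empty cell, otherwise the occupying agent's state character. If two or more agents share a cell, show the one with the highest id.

t=1: a0@(3,4):P a2@(3,3):P a3@(1,1):P a4@(3,0):P a5@(2,4):R a6@(3,0):P a7@(1,2):P a8@(0,1):R
t=2: a0@(2,4):P a2@(2,3):P a3@(0,1):P a4@(2,0):P a5@(1,4):R a6@(2,0):P a7@(0,2):P a8@(3,1):R
t=3: a0@(1,4):P a2@(1,3):P a3@(3,1):P a4@(1,0):P a5@(0,4):R a6@(1,0):P a7@(3,2):P a8@(2,1):R
t=4: a0@(0,4):P a2@(0,3):P a3@(2,1):P a4@(0,0):P a5@(3,4):R a6@(0,0):P a7@(2,2):P a8@(1,1):R
t=5: a0@(3,4):P a2@(3,3):P a3@(1,1):P a4@(3,0):P a5@(2,4):R a6@(3,0):P a7@(1,2):P a8@(0,1):R

.R...
.PP..
....R
P..PP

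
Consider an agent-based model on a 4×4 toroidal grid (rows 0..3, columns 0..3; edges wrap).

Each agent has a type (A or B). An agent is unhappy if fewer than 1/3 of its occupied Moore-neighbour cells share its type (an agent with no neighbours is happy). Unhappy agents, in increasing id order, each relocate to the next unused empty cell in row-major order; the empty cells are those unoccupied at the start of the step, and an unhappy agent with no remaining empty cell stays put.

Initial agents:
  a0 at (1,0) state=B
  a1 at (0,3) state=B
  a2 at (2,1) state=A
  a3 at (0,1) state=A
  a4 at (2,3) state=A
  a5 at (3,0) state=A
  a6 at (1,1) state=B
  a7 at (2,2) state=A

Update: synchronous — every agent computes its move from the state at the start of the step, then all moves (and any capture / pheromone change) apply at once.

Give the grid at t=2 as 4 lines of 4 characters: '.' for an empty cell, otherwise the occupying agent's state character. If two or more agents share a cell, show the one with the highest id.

BA.B
B...
.AAA
A...

t=1: a0@(1,0):B a1@(0,3):B a2@(2,1):A a3@(0,1):A a4@(2,3):A a5@(3,0):A a6@(0,0):B a7@(2,2):A
t=2: (unchanged — steady state)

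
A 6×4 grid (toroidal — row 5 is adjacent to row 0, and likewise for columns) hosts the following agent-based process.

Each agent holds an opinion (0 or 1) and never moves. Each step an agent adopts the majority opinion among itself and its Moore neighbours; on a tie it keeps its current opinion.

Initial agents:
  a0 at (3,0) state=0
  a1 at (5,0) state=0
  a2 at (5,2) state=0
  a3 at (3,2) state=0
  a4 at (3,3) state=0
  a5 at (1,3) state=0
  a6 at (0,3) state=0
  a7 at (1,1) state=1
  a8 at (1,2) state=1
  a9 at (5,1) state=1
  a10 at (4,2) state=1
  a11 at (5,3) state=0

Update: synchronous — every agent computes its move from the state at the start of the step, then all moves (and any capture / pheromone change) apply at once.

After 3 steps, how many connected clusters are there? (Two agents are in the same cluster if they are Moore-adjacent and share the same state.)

t=1: a0@(3,0):0 a1@(5,0):0 a2@(5,2):0 a3@(3,2):0 a4@(3,3):0 a5@(1,3):0 a6@(0,3):0 a7@(1,1):1 a8@(1,2):1 a9@(5,1):1 a10@(4,2):0 a11@(5,3):0
t=2: a0@(3,0):0 a1@(5,0):0 a2@(5,2):0 a3@(3,2):0 a4@(3,3):0 a5@(1,3):0 a6@(0,3):0 a7@(1,1):1 a8@(1,2):1 a9@(5,1):0 a10@(4,2):0 a11@(5,3):0
t=3: (unchanged — steady state)

2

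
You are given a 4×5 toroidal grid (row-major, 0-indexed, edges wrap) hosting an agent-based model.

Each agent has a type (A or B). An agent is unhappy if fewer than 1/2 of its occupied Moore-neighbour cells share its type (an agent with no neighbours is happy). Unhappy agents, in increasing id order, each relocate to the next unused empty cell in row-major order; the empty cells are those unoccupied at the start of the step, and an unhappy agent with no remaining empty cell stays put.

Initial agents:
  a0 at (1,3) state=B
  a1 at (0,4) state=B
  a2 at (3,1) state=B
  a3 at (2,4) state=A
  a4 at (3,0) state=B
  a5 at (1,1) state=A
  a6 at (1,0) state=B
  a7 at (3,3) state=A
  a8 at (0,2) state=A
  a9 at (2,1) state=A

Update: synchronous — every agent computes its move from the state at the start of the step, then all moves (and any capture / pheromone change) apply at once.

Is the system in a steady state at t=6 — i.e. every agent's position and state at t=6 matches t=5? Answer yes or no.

t=1: a0@(0,0):B a1@(0,4):B a2@(0,1):B a3@(0,3):A a4@(3,0):B a5@(1,1):A a6@(1,2):B a7@(3,3):A a8@(0,2):A a9@(1,4):A
t=2: a0@(0,0):B a1@(1,0):B a2@(0,1):B a3@(0,3):A a4@(3,0):B a5@(1,3):A a6@(2,0):B a7@(3,3):A a8@(0,2):A a9@(2,1):A
t=3: a0@(0,0):B a1@(1,0):B a2@(0,1):B a3@(0,3):A a4@(3,0):B a5@(1,3):A a6@(2,0):B a7@(3,3):A a8@(0,2):A a9@(0,4):A
t=4: (unchanged — steady state)

yes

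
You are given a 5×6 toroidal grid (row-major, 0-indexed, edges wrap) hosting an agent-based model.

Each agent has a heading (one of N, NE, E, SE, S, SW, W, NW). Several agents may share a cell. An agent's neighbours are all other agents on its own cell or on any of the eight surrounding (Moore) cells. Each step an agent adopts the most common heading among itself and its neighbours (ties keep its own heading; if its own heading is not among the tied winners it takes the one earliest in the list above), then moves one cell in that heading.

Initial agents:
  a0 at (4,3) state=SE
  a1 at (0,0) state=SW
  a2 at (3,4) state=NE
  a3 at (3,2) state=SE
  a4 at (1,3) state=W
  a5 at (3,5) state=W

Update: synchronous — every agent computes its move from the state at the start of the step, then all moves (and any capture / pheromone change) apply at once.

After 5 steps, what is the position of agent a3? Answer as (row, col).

t=1: a0@(0,4):SE a1@(1,5):SW a2@(2,5):NE a3@(4,3):SE a4@(1,2):W a5@(3,4):W
t=2: a0@(1,5):SE a1@(2,4):SW a2@(1,0):NE a3@(0,4):SE a4@(1,1):W a5@(3,3):W
t=3: a0@(2,0):SE a1@(3,3):SW a2@(0,1):NE a3@(1,5):SE a4@(1,0):W a5@(3,2):W
t=4: a0@(3,1):SE a1@(4,2):SW a2@(4,2):NE a3@(2,0):SE a4@(2,1):SE a5@(3,1):W
t=5: a0@(4,2):SE a1@(0,1):SW a2@(3,3):NE a3@(3,1):SE a4@(3,2):SE a5@(4,2):SE

(3, 1)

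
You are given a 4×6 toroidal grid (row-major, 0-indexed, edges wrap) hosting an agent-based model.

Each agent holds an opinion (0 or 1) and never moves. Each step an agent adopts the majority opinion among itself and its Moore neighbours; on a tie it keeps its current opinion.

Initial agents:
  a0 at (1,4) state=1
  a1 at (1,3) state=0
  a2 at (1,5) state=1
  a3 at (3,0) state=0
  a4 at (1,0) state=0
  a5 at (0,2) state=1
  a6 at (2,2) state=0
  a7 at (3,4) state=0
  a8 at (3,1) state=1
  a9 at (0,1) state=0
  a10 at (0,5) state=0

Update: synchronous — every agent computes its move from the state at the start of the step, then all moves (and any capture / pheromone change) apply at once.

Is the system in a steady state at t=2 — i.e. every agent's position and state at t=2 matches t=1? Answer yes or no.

no

t=1: a0@(1,4):1 a1@(1,3):0 a2@(1,5):1 a3@(3,0):0 a4@(1,0):0 a5@(0,2):1 a6@(2,2):0 a7@(3,4):0 a8@(3,1):0 a9@(0,1):0 a10@(0,5):0
t=2: a0@(1,4):1 a1@(1,3):0 a2@(1,5):1 a3@(3,0):0 a4@(1,0):0 a5@(0,2):0 a6@(2,2):0 a7@(3,4):0 a8@(3,1):0 a9@(0,1):0 a10@(0,5):0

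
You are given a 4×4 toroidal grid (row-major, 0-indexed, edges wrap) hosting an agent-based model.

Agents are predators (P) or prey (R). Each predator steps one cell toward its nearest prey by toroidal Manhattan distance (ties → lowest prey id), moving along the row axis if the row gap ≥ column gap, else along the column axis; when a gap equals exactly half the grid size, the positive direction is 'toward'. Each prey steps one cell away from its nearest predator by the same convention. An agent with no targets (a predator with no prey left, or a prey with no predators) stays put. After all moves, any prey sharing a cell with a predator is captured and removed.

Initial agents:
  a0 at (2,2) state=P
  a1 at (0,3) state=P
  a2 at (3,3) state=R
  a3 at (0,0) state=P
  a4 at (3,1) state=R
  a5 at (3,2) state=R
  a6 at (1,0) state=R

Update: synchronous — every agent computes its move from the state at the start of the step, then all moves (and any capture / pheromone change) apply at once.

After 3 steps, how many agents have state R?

t=1: a0@(3,2):P a1@(3,3):P a2@(2,3):R a3@(1,0):P a4@(0,1):R a5@(0,2):R a6@(2,0):R
t=2: a0@(0,2):P a1@(2,3):P a2@(1,3):R a3@(2,0):P a4@(1,1):R a5@(1,2):R a6@(3,0):R
t=3: a0@(1,2):P a1@(1,3):P a2@(0,3):R a3@(3,0):P a4@(2,1):R a5@(2,2):R a6@(0,0):R

4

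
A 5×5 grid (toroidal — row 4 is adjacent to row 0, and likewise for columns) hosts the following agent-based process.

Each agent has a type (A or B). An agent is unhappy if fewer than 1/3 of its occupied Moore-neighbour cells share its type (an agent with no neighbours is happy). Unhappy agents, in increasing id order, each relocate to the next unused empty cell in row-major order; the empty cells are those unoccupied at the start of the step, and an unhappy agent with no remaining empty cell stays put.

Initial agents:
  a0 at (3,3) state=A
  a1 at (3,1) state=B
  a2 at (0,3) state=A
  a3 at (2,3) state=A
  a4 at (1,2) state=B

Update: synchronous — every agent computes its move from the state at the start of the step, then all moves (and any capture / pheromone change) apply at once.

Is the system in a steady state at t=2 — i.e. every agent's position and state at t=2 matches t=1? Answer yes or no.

t=1: a0@(3,3):A a1@(3,1):B a2@(0,0):A a3@(2,3):A a4@(0,1):B
t=2: a0@(3,3):A a1@(3,1):B a2@(0,2):A a3@(2,3):A a4@(0,3):B

no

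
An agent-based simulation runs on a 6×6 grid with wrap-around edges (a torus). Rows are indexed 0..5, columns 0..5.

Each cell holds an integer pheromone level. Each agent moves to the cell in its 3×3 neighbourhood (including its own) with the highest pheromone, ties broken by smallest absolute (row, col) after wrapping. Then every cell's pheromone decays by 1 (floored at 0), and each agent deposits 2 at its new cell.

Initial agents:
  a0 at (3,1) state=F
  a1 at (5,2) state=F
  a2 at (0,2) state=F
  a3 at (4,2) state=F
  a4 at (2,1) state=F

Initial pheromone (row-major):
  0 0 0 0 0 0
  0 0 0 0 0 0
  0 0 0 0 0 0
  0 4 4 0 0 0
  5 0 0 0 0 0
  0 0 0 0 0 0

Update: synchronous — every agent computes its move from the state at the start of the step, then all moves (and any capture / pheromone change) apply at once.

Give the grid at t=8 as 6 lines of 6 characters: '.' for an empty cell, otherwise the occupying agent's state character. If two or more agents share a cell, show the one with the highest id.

.F....
......
......
.F....
......
......

t=1: a0@(4,0) a1@(0,1) a2@(0,1) a3@(3,1) a4@(3,1) | pheromone: 0 4 0 0 0 0 / 0 0 0 0 0 0 / 0 0 0 0 0 0 / 0 7 3 0 0 0 / 6 0 0 0 0 0 / 0 0 0 0 0 0
t=2: a0@(3,1) a1@(0,1) a2@(0,1) a3@(3,1) a4@(3,1) | pheromone: 0 7 0 0 0 0 / 0 0 0 0 0 0 / 0 0 0 0 0 0 / 0 12 2 0 0 0 / 5 0 0 0 0 0 / 0 0 0 0 0 0
t=3: a0@(3,1) a1@(0,1) a2@(0,1) a3@(3,1) a4@(3,1) | pheromone: 0 10 0 0 0 0 / 0 0 0 0 0 0 / 0 0 0 0 0 0 / 0 17 1 0 0 0 / 4 0 0 0 0 0 / 0 0 0 0 0 0
t=4: a0@(3,1) a1@(0,1) a2@(0,1) a3@(3,1) a4@(3,1) | pheromone: 0 13 0 0 0 0 / 0 0 0 0 0 0 / 0 0 0 0 0 0 / 0 22 0 0 0 0 / 3 0 0 0 0 0 / 0 0 0 0 0 0
t=5: a0@(3,1) a1@(0,1) a2@(0,1) a3@(3,1) a4@(3,1) | pheromone: 0 16 0 0 0 0 / 0 0 0 0 0 0 / 0 0 0 0 0 0 / 0 27 0 0 0 0 / 2 0 0 0 0 0 / 0 0 0 0 0 0
t=6: a0@(3,1) a1@(0,1) a2@(0,1) a3@(3,1) a4@(3,1) | pheromone: 0 19 0 0 0 0 / 0 0 0 0 0 0 / 0 0 0 0 0 0 / 0 32 0 0 0 0 / 1 0 0 0 0 0 / 0 0 0 0 0 0
t=7: a0@(3,1) a1@(0,1) a2@(0,1) a3@(3,1) a4@(3,1) | pheromone: 0 22 0 0 0 0 / 0 0 0 0 0 0 / 0 0 0 0 0 0 / 0 37 0 0 0 0 / 0 0 0 0 0 0 / 0 0 0 0 0 0
t=8: a0@(3,1) a1@(0,1) a2@(0,1) a3@(3,1) a4@(3,1) | pheromone: 0 25 0 0 0 0 / 0 0 0 0 0 0 / 0 0 0 0 0 0 / 0 42 0 0 0 0 / 0 0 0 0 0 0 / 0 0 0 0 0 0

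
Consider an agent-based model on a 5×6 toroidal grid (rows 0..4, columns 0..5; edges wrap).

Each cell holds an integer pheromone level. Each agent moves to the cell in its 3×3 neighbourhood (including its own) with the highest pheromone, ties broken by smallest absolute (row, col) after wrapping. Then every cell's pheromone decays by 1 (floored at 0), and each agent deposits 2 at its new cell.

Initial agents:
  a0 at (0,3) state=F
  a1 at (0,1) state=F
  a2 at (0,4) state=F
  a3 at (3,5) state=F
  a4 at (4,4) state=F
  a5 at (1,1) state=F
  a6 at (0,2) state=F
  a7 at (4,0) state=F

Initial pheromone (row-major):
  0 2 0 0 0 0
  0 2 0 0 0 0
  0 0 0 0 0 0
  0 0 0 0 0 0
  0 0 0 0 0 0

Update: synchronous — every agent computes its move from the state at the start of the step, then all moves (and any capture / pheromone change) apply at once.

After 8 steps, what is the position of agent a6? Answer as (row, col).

t=1: a0@(0,2) a1@(0,1) a2@(0,3) a3@(2,0) a4@(0,3) a5@(0,1) a6@(0,1) a7@(0,1) | pheromone: 0 9 2 4 0 0 / 0 1 0 0 0 0 / 2 0 0 0 0 0 / 0 0 0 0 0 0 / 0 0 0 0 0 0
t=2: a0@(0,1) a1@(0,1) a2@(0,3) a3@(2,0) a4@(0,3) a5@(0,1) a6@(0,1) a7@(0,1) | pheromone: 0 18 1 7 0 0 / 0 0 0 0 0 0 / 3 0 0 0 0 0 / 0 0 0 0 0 0 / 0 0 0 0 0 0
t=3: a0@(0,1) a1@(0,1) a2@(0,3) a3@(2,0) a4@(0,3) a5@(0,1) a6@(0,1) a7@(0,1) | pheromone: 0 27 0 10 0 0 / 0 0 0 0 0 0 / 4 0 0 0 0 0 / 0 0 0 0 0 0 / 0 0 0 0 0 0
t=4: a0@(0,1) a1@(0,1) a2@(0,3) a3@(2,0) a4@(0,3) a5@(0,1) a6@(0,1) a7@(0,1) | pheromone: 0 36 0 13 0 0 / 0 0 0 0 0 0 / 5 0 0 0 0 0 / 0 0 0 0 0 0 / 0 0 0 0 0 0
t=5: a0@(0,1) a1@(0,1) a2@(0,3) a3@(2,0) a4@(0,3) a5@(0,1) a6@(0,1) a7@(0,1) | pheromone: 0 45 0 16 0 0 / 0 0 0 0 0 0 / 6 0 0 0 0 0 / 0 0 0 0 0 0 / 0 0 0 0 0 0
t=6: a0@(0,1) a1@(0,1) a2@(0,3) a3@(2,0) a4@(0,3) a5@(0,1) a6@(0,1) a7@(0,1) | pheromone: 0 54 0 19 0 0 / 0 0 0 0 0 0 / 7 0 0 0 0 0 / 0 0 0 0 0 0 / 0 0 0 0 0 0
t=7: a0@(0,1) a1@(0,1) a2@(0,3) a3@(2,0) a4@(0,3) a5@(0,1) a6@(0,1) a7@(0,1) | pheromone: 0 63 0 22 0 0 / 0 0 0 0 0 0 / 8 0 0 0 0 0 / 0 0 0 0 0 0 / 0 0 0 0 0 0
t=8: a0@(0,1) a1@(0,1) a2@(0,3) a3@(2,0) a4@(0,3) a5@(0,1) a6@(0,1) a7@(0,1) | pheromone: 0 72 0 25 0 0 / 0 0 0 0 0 0 / 9 0 0 0 0 0 / 0 0 0 0 0 0 / 0 0 0 0 0 0

(0, 1)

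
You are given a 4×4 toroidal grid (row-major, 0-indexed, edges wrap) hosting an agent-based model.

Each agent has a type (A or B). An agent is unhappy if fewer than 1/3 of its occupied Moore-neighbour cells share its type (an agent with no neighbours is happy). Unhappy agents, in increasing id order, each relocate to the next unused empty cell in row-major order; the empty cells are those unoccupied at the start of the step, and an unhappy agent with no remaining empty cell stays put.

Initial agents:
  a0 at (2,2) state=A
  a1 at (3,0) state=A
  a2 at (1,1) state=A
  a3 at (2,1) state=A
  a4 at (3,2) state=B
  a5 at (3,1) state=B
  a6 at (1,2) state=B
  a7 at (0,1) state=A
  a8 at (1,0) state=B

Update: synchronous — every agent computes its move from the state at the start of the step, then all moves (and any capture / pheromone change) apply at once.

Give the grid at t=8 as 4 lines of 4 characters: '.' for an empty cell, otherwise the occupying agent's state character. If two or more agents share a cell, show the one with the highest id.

t=1: a0@(2,2):A a1@(3,0):A a2@(1,1):A a3@(2,1):A a4@(0,0):B a5@(0,2):B a6@(0,3):B a7@(0,1):A a8@(1,3):B
t=2: (unchanged — steady state)

BABB
.A.B
.AA.
A...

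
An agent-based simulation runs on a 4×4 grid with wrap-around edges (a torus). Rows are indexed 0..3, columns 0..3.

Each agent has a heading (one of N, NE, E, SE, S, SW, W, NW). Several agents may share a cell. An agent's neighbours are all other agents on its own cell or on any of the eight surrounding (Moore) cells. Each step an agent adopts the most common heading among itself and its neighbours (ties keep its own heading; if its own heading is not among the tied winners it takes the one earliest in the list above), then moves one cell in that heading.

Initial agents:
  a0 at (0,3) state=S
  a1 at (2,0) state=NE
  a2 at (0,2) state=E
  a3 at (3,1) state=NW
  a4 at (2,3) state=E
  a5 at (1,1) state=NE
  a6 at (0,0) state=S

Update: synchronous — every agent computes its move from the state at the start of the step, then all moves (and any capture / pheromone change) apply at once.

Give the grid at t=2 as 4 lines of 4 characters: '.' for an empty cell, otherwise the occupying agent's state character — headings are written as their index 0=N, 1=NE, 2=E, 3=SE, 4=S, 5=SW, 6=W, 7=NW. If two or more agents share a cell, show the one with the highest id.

t=1: a0@(1,3):S a1@(1,1):NE a2@(0,3):E a3@(2,0):NW a4@(2,0):E a5@(0,2):NE a6@(1,0):S
t=2: a0@(2,3):S a1@(0,2):NE a2@(1,3):S a3@(3,0):S a4@(3,0):S a5@(3,3):NE a6@(2,0):S

..1.
...4
4..4
4..1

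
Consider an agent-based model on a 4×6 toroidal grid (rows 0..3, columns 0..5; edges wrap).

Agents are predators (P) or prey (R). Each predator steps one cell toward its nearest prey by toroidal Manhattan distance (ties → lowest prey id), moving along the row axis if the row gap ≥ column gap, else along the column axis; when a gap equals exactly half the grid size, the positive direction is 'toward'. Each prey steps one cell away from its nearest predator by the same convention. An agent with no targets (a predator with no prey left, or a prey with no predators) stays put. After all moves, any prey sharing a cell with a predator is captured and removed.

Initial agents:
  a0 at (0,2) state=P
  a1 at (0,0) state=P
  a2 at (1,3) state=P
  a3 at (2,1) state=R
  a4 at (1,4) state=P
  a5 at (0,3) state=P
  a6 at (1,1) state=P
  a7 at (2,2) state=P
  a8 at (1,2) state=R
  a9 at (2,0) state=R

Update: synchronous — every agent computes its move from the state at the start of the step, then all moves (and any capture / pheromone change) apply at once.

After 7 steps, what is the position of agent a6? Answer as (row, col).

(0, 1)

t=1: a0@(1,2):P a1@(1,0):P a2@(1,2):P a3@(3,1):R a4@(1,3):P a5@(1,3):P a6@(2,1):P a7@(2,1):P a8@(2,2):R
t=2: a0@(2,2):P a1@(2,0):P a2@(2,2):P a3@(0,1):R a4@(2,3):P a5@(2,3):P a6@(3,1):P a7@(3,1):P a8@(3,2):R
t=3: a0@(3,2):P a1@(3,0):P a2@(3,2):P a3@(1,1):R a4@(3,3):P a5@(3,3):P a6@(0,1):P a7@(0,1):P a8@(0,2):R
t=4: a0@(0,2):P a1@(0,0):P a2@(0,2):P a3@(2,1):R a4@(0,3):P a5@(0,3):P a6@(1,1):P a7@(1,1):P a8@(1,2):R
t=5: a0@(1,2):P a1@(1,0):P a2@(1,2):P a3@(3,1):R a4@(1,3):P a5@(1,3):P a6@(2,1):P a7@(2,1):P a8@(2,2):R
t=6: a0@(2,2):P a1@(2,0):P a2@(2,2):P a3@(0,1):R a4@(2,3):P a5@(2,3):P a6@(3,1):P a7@(3,1):P a8@(3,2):R
t=7: a0@(3,2):P a1@(3,0):P a2@(3,2):P a3@(1,1):R a4@(3,3):P a5@(3,3):P a6@(0,1):P a7@(0,1):P a8@(0,2):R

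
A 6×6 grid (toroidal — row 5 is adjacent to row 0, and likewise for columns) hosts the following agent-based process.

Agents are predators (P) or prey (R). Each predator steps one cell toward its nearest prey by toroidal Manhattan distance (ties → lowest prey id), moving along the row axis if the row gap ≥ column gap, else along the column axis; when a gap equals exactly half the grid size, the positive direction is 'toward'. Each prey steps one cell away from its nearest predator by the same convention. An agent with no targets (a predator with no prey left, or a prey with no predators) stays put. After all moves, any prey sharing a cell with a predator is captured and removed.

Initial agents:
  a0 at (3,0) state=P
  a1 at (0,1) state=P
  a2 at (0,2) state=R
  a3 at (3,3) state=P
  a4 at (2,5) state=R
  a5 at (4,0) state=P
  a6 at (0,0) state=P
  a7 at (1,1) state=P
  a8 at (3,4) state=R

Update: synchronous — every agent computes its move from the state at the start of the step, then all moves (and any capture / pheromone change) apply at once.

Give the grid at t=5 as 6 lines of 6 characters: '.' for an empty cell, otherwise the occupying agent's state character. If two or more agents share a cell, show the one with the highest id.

......
......
......
..PR.R
......
....PP

t=1: a0@(2,0):P a1@(0,2):P a2@(0,3):R a3@(3,4):P a4@(1,5):R a5@(3,0):P a6@(0,1):P a7@(0,1):P a8@(3,5):R
t=2: a0@(1,0):P a1@(0,3):P a2@(0,4):R a3@(3,5):P a4@(0,5):R a5@(3,5):P a6@(0,2):P a7@(0,2):P a8@(3,0):R
t=3: a0@(0,0):P a1@(0,4):P a2@(0,5):R a3@(3,0):P a4@(5,5):R a5@(3,0):P a6@(0,3):P a7@(0,3):P a8@(3,1):R
t=4: a0@(0,5):P a1@(0,5):P a3@(3,1):P a4@(4,5):R a5@(3,1):P a6@(0,4):P a7@(0,4):P a8@(3,2):R
t=5: a0@(5,5):P a1@(5,5):P a3@(3,2):P a4@(3,5):R a5@(3,2):P a6@(5,4):P a7@(5,4):P a8@(3,3):R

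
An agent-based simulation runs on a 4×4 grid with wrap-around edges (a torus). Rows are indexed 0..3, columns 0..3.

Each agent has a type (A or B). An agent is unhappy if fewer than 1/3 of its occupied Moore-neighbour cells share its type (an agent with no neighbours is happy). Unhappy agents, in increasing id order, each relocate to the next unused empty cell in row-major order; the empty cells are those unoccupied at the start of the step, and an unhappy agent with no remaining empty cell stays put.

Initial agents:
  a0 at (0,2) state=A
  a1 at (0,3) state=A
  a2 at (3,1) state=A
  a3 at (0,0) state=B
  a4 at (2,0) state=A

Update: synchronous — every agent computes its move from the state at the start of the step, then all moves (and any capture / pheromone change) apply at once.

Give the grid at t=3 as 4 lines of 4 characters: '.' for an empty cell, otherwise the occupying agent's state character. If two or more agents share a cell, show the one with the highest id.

t=1: a0@(0,2):A a1@(0,3):A a2@(3,1):A a3@(0,1):B a4@(2,0):A
t=2: a0@(0,2):A a1@(0,3):A a2@(3,1):A a3@(0,0):B a4@(2,0):A
t=3: a0@(0,2):A a1@(0,3):A a2@(3,1):A a3@(0,1):B a4@(2,0):A

.BAA
....
A...
.A..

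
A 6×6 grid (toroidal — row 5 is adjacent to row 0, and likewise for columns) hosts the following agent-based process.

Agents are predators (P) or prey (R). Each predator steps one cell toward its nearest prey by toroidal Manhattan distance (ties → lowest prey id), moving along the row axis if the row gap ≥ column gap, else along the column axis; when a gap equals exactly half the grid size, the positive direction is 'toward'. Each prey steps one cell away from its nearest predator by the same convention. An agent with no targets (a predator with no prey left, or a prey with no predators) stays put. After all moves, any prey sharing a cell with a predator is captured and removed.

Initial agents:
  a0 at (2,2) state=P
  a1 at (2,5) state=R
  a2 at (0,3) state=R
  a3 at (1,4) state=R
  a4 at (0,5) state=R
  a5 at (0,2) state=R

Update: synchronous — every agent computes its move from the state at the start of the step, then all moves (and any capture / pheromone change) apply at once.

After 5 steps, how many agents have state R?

5

t=1: a0@(1,2):P a1@(2,4):R a2@(5,3):R a3@(1,5):R a4@(0,4):R a5@(5,2):R
t=2: a0@(0,2):P a1@(2,5):R a2@(4,3):R a3@(1,4):R a4@(0,5):R a5@(4,2):R
t=3: a0@(5,2):P a1@(2,4):R a2@(3,3):R a3@(1,5):R a4@(0,4):R a5@(3,2):R
t=4: a0@(4,2):P a1@(1,4):R a2@(2,3):R a3@(1,4):R a4@(0,5):R a5@(2,2):R
t=5: a0@(3,2):P a1@(0,4):R a2@(1,3):R a3@(0,4):R a4@(0,4):R a5@(1,2):R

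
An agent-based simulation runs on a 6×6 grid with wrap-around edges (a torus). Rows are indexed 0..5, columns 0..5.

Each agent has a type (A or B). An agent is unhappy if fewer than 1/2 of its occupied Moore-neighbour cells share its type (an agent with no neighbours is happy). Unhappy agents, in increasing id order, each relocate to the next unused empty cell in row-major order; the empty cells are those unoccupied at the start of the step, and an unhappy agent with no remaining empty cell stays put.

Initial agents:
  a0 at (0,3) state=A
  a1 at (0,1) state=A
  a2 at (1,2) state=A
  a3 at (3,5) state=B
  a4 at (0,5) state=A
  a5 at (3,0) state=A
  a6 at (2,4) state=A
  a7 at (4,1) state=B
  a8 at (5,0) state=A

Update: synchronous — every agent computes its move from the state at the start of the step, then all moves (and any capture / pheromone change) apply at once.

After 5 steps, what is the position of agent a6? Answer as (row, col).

t=1: a0@(0,3):A a1@(0,1):A a2@(1,2):A a3@(0,0):B a4@(0,5):A a5@(0,2):A a6@(0,4):A a7@(1,0):B a8@(5,0):A
t=2: a0@(0,3):A a1@(0,1):A a2@(1,2):A a3@(1,1):B a4@(0,5):A a5@(0,2):A a6@(0,4):A a7@(1,3):B a8@(5,0):A
t=3: a0@(0,3):A a1@(0,1):A a2@(1,2):A a3@(0,0):B a4@(0,5):A a5@(0,2):A a6@(0,4):A a7@(1,0):B a8@(5,0):A
t=4: a0@(0,3):A a1@(0,1):A a2@(1,2):A a3@(1,1):B a4@(0,5):A a5@(0,2):A a6@(0,4):A a7@(1,3):B a8@(5,0):A
t=5: a0@(0,3):A a1@(0,1):A a2@(1,2):A a3@(0,0):B a4@(0,5):A a5@(0,2):A a6@(0,4):A a7@(1,0):B a8@(5,0):A

(0, 4)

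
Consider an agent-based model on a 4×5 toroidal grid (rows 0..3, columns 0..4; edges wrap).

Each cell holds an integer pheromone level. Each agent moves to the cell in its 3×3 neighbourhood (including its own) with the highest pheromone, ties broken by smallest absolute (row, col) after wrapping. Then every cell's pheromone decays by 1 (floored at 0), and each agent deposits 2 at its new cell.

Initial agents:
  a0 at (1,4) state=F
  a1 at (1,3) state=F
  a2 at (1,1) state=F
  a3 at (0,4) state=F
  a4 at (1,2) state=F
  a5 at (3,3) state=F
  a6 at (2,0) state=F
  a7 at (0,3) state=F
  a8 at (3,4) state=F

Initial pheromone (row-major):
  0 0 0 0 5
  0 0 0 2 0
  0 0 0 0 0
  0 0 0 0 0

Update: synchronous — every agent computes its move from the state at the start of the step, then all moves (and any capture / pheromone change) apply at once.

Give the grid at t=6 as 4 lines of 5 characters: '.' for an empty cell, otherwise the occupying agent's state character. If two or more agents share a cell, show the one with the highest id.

....F
.....
.....
.....

t=1: a0@(0,4) a1@(0,4) a2@(0,0) a3@(0,4) a4@(1,3) a5@(0,4) a6@(1,0) a7@(0,4) a8@(0,4) | pheromone: 2 0 0 0 16 / 2 0 0 3 0 / 0 0 0 0 0 / 0 0 0 0 0
t=2: a0@(0,4) a1@(0,4) a2@(0,4) a3@(0,4) a4@(0,4) a5@(0,4) a6@(0,4) a7@(0,4) a8@(0,4) | pheromone: 1 0 0 0 33 / 1 0 0 2 0 / 0 0 0 0 0 / 0 0 0 0 0
t=3: a0@(0,4) a1@(0,4) a2@(0,4) a3@(0,4) a4@(0,4) a5@(0,4) a6@(0,4) a7@(0,4) a8@(0,4) | pheromone: 0 0 0 0 50 / 0 0 0 1 0 / 0 0 0 0 0 / 0 0 0 0 0
t=4: a0@(0,4) a1@(0,4) a2@(0,4) a3@(0,4) a4@(0,4) a5@(0,4) a6@(0,4) a7@(0,4) a8@(0,4) | pheromone: 0 0 0 0 67 / 0 0 0 0 0 / 0 0 0 0 0 / 0 0 0 0 0
t=5: a0@(0,4) a1@(0,4) a2@(0,4) a3@(0,4) a4@(0,4) a5@(0,4) a6@(0,4) a7@(0,4) a8@(0,4) | pheromone: 0 0 0 0 84 / 0 0 0 0 0 / 0 0 0 0 0 / 0 0 0 0 0
t=6: a0@(0,4) a1@(0,4) a2@(0,4) a3@(0,4) a4@(0,4) a5@(0,4) a6@(0,4) a7@(0,4) a8@(0,4) | pheromone: 0 0 0 0 101 / 0 0 0 0 0 / 0 0 0 0 0 / 0 0 0 0 0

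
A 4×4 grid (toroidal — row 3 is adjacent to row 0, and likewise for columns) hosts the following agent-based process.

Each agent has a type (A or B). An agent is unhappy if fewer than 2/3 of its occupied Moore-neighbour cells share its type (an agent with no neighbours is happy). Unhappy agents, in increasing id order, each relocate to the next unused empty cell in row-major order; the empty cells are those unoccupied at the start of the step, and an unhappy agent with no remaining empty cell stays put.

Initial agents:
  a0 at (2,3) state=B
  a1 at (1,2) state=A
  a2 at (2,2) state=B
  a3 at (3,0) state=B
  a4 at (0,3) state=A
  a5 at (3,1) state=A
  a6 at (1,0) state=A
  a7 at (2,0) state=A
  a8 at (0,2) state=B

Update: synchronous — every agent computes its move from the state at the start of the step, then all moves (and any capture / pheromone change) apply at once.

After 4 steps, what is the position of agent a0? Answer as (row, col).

t=1: a0@(0,0):B a1@(0,1):A a2@(1,1):B a3@(1,3):B a4@(2,1):A a5@(3,2):A a6@(1,0):A a7@(3,3):A a8@(0,2):B
t=2: a0@(0,3):B a1@(1,2):A a2@(2,0):B a3@(1,3):B a4@(2,1):A a5@(3,2):A a6@(2,2):A a7@(2,3):A a8@(3,0):B
t=3: a0@(0,0):B a1@(0,1):A a2@(0,2):B a3@(1,0):B a4@(1,1):A a5@(3,2):A a6@(2,2):A a7@(3,1):A a8@(3,3):B
t=4: a0@(0,3):B a1@(1,2):A a2@(1,3):B a3@(2,0):B a4@(2,1):A a5@(2,3):A a6@(2,2):A a7@(3,0):A a8@(3,3):B

(0, 3)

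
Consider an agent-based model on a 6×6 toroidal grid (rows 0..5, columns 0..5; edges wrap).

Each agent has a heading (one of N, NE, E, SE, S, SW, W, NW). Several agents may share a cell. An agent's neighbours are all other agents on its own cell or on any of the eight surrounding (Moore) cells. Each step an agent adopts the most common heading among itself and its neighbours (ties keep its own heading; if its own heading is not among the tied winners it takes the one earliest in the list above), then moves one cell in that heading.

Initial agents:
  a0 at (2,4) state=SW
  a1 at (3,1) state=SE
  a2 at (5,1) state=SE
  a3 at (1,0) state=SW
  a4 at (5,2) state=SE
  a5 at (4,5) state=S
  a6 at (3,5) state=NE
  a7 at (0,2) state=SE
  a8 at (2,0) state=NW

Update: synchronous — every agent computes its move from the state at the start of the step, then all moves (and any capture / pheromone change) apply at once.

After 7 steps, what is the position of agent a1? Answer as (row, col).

t=1: a0@(3,3):SW a1@(4,2):SE a2@(0,2):SE a3@(2,5):SW a4@(0,3):SE a5@(5,5):S a6@(2,0):NE a7@(1,3):SE a8@(1,5):NW
t=2: a0@(4,2):SW a1@(5,3):SE a2@(1,3):SE a3@(3,4):SW a4@(1,4):SE a5@(0,5):S a6@(1,1):NE a7@(2,4):SE a8@(0,4):NW
t=3: a0@(5,1):SW a1@(0,4):SE a2@(2,4):SE a3@(4,3):SW a4@(2,5):SE a5@(1,5):S a6@(0,2):NE a7@(3,5):SE a8@(1,5):SE
t=4: a0@(0,0):SW a1@(1,5):SE a2@(3,5):SE a3@(5,2):SW a4@(3,0):SE a5@(2,0):SE a6@(5,3):NE a7@(4,0):SE a8@(2,0):SE
t=5: a0@(1,5):SW a1@(2,0):SE a2@(4,0):SE a3@(0,1):SW a4@(4,1):SE a5@(3,1):SE a6@(4,4):NE a7@(5,1):SE a8@(3,1):SE
t=6: a0@(2,4):SW a1@(3,1):SE a2@(5,1):SE a3@(1,0):SW a4@(5,2):SE a5@(4,2):SE a6@(3,5):NE a7@(0,2):SE a8@(4,2):SE
t=7: a0@(3,3):SW a1@(4,2):SE a2@(0,2):SE a3@(2,5):SW a4@(0,3):SE a5@(5,3):SE a6@(2,0):NE a7@(1,3):SE a8@(5,3):SE

(4, 2)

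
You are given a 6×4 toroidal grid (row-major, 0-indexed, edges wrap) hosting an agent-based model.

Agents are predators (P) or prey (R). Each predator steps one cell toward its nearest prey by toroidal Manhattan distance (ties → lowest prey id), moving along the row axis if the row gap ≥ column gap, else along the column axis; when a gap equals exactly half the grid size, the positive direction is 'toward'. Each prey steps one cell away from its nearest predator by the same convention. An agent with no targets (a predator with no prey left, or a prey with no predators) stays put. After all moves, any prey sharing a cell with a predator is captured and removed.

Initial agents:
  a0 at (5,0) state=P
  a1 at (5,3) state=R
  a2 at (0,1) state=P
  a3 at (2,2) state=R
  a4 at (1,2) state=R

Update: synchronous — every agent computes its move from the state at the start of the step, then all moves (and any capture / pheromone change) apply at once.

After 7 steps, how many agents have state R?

2

t=1: a0@(5,3):P a1@(5,2):R a2@(1,1):P a3@(3,2):R a4@(2,2):R
t=2: a0@(5,2):P a1@(5,1):R a2@(2,1):P a3@(2,2):R a4@(3,2):R
t=3: a0@(5,1):P a1@(5,0):R a2@(2,2):P a3@(2,3):R
t=4: a0@(5,0):P a1@(5,3):R a2@(2,3):P a3@(2,0):R
t=5: a0@(5,3):P a1@(5,2):R a2@(2,0):P a3@(2,1):R
t=6: a0@(5,2):P a1@(5,1):R a2@(2,1):P a3@(2,2):R
t=7: a0@(5,1):P a1@(5,0):R a2@(2,2):P a3@(2,3):R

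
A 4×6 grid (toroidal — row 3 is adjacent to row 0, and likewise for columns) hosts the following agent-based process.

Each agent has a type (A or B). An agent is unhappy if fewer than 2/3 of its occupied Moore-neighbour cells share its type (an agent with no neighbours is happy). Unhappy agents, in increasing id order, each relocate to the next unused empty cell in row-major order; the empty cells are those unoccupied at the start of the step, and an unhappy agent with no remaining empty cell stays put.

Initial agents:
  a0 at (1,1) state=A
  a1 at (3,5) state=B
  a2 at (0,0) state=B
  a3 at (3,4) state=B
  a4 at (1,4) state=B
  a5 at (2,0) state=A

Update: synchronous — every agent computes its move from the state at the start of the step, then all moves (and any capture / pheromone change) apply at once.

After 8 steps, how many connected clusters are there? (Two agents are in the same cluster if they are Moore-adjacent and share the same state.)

t=1: a0@(0,1):A a1@(3,5):B a2@(0,2):B a3@(3,4):B a4@(1,4):B a5@(0,3):A
t=2: a0@(0,0):A a1@(3,5):B a2@(0,4):B a3@(0,5):B a4@(1,0):B a5@(1,1):A
t=3: a0@(0,1):A a1@(3,5):B a2@(0,4):B a3@(0,5):B a4@(0,2):B a5@(0,3):A
t=4: a0@(0,0):A a1@(3,5):B a2@(0,4):B a3@(0,5):B a4@(1,0):B a5@(1,1):A
t=5: a0@(0,1):A a1@(3,5):B a2@(0,4):B a3@(0,5):B a4@(0,2):B a5@(0,3):A
t=6: a0@(0,0):A a1@(3,5):B a2@(0,4):B a3@(0,5):B a4@(1,0):B a5@(1,1):A
t=7: a0@(0,1):A a1@(3,5):B a2@(0,4):B a3@(0,5):B a4@(0,2):B a5@(0,3):A
t=8: a0@(0,0):A a1@(3,5):B a2@(0,4):B a3@(0,5):B a4@(1,0):B a5@(1,1):A

2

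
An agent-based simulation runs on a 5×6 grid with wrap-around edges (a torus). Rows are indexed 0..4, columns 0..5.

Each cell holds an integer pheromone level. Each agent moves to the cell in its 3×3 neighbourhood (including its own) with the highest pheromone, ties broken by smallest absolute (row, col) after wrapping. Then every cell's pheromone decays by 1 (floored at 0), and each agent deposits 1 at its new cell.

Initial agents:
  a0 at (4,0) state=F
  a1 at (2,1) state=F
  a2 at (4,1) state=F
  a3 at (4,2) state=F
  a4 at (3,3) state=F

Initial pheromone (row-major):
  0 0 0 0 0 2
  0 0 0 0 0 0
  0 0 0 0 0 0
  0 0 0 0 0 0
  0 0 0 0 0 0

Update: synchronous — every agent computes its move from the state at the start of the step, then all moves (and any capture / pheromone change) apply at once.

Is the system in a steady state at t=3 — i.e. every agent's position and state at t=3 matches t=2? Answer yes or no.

no

t=1: a0@(0,5) a1@(1,0) a2@(0,0) a3@(0,1) a4@(2,2) | pheromone: 1 1 0 0 0 2 / 1 0 0 0 0 0 / 0 0 1 0 0 0 / 0 0 0 0 0 0 / 0 0 0 0 0 0
t=2: a0@(0,5) a1@(0,5) a2@(0,5) a3@(0,0) a4@(2,2) | pheromone: 1 0 0 0 0 4 / 0 0 0 0 0 0 / 0 0 1 0 0 0 / 0 0 0 0 0 0 / 0 0 0 0 0 0
t=3: a0@(0,5) a1@(0,5) a2@(0,5) a3@(0,5) a4@(2,2) | pheromone: 0 0 0 0 0 7 / 0 0 0 0 0 0 / 0 0 1 0 0 0 / 0 0 0 0 0 0 / 0 0 0 0 0 0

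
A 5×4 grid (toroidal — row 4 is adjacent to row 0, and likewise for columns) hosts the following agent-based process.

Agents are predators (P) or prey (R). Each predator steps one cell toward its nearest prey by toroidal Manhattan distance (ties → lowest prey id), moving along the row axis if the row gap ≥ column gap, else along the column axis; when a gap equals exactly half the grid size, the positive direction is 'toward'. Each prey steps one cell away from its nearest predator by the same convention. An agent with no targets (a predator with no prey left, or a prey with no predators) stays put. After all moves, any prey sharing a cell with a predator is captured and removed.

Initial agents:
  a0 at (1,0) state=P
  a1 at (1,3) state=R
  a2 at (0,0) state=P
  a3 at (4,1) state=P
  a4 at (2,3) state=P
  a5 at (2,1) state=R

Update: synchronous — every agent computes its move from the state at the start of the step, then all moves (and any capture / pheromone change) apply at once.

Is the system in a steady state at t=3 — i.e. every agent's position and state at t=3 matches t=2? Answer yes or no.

t=1: a0@(1,3):P a1@(1,2):R a2@(1,0):P a3@(3,1):P a4@(1,3):P
t=2: a0@(1,2):P a2@(1,1):P a3@(2,1):P a4@(1,2):P
t=3: (unchanged — steady state)

yes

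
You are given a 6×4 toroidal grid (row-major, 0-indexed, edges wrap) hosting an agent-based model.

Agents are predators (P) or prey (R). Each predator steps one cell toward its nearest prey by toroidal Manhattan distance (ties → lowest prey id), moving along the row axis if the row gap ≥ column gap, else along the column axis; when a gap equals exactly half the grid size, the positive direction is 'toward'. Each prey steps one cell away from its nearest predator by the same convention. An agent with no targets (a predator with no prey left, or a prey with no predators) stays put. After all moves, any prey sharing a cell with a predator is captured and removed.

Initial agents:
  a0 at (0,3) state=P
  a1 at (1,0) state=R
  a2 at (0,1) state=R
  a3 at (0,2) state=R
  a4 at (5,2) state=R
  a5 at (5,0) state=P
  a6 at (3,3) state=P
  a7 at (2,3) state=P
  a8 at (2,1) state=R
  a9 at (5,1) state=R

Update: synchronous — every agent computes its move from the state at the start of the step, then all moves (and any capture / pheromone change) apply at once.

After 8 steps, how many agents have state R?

t=1: a0@(0,2):P a1@(2,0):R a2@(0,0):R a3@(0,1):R a4@(4,2):R a5@(5,1):P a6@(2,3):P a7@(1,3):P a8@(2,0):R a9@(5,2):R
t=2: a0@(0,1):P a1@(2,1):R a2@(0,3):R a3@(0,0):R a4@(3,2):R a5@(0,1):P a6@(2,0):P a7@(2,3):P a8@(2,1):R a9@(4,2):R
t=3: a0@(0,0):P a1@(2,2):R a2@(0,2):R a3@(0,3):R a4@(4,2):R a5@(0,0):P a6@(2,1):P a7@(2,0):P a8@(2,2):R a9@(3,2):R
t=4: a0@(0,3):P a1@(2,3):R a2@(0,1):R a3@(0,2):R a4@(5,2):R a5@(0,3):P a6@(2,2):P a7@(2,1):P a8@(2,3):R a9@(4,2):R
t=5: a0@(0,2):P a1@(2,0):R a2@(0,0):R a3@(0,1):R a4@(4,2):R a5@(0,2):P a6@(2,3):P a7@(2,2):P a8@(2,0):R a9@(5,2):R
t=6: a0@(0,1):P a1@(2,1):R a2@(0,3):R a3@(0,0):R a4@(3,2):R a5@(0,1):P a6@(2,0):P a7@(2,3):P a8@(2,1):R a9@(4,2):R
t=7: a0@(0,0):P a1@(2,2):R a2@(0,2):R a3@(0,3):R a4@(4,2):R a5@(0,0):P a6@(2,1):P a7@(2,0):P a8@(2,2):R a9@(3,2):R
t=8: a0@(0,3):P a1@(2,3):R a2@(0,1):R a3@(0,2):R a4@(5,2):R a5@(0,3):P a6@(2,2):P a7@(2,1):P a8@(2,3):R a9@(4,2):R

6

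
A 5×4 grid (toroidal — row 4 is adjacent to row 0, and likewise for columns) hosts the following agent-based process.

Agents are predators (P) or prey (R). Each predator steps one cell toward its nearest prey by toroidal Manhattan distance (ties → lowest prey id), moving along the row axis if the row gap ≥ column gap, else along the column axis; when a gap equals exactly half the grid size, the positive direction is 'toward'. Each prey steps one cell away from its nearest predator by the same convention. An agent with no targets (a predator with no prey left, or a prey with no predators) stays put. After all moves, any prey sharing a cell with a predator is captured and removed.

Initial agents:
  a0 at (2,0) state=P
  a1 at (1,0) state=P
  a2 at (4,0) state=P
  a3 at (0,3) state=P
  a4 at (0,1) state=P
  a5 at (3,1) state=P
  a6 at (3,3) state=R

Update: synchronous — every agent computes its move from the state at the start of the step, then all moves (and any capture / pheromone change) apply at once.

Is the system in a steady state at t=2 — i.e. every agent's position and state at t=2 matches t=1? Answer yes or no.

yes

t=1: a0@(3,0):P a1@(2,0):P a2@(3,0):P a3@(4,3):P a4@(4,1):P a5@(3,2):P
t=2: (unchanged — steady state)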